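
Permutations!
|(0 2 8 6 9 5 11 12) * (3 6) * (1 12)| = |(0 2 8 3 6 9 5 11 1 12)| = 10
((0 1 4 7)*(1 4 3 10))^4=(0 4 7)(1 3 10)=[4, 3, 2, 10, 7, 5, 6, 0, 8, 9, 1]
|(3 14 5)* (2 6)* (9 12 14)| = 10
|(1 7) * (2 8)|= |(1 7)(2 8)|= 2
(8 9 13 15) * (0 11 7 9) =[11, 1, 2, 3, 4, 5, 6, 9, 0, 13, 10, 7, 12, 15, 14, 8] =(0 11 7 9 13 15 8)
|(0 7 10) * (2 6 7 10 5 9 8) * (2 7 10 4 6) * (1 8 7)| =|(0 4 6 10)(1 8)(5 9 7)| =12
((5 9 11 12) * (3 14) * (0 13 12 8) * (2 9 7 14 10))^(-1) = (0 8 11 9 2 10 3 14 7 5 12 13) = [8, 1, 10, 14, 4, 12, 6, 5, 11, 2, 3, 9, 13, 0, 7]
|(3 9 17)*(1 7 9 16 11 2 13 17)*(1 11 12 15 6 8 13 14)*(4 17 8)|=|(1 7 9 11 2 14)(3 16 12 15 6 4 17)(8 13)|=42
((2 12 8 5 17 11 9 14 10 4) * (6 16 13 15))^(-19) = (2 12 8 5 17 11 9 14 10 4)(6 16 13 15) = [0, 1, 12, 3, 2, 17, 16, 7, 5, 14, 4, 9, 8, 15, 10, 6, 13, 11]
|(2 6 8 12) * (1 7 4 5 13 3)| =12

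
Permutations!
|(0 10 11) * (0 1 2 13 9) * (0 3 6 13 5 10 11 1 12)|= |(0 11 12)(1 2 5 10)(3 6 13 9)|= 12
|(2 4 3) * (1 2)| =4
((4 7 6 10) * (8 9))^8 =(10) =[0, 1, 2, 3, 4, 5, 6, 7, 8, 9, 10]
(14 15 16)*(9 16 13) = [0, 1, 2, 3, 4, 5, 6, 7, 8, 16, 10, 11, 12, 9, 15, 13, 14] = (9 16 14 15 13)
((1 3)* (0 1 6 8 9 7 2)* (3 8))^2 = (0 8 7)(1 9 2) = [8, 9, 1, 3, 4, 5, 6, 0, 7, 2]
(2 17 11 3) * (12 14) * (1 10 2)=(1 10 2 17 11 3)(12 14)=[0, 10, 17, 1, 4, 5, 6, 7, 8, 9, 2, 3, 14, 13, 12, 15, 16, 11]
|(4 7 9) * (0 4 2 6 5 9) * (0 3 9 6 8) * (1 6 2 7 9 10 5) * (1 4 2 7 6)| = |(0 2 8)(3 10 5 7)(4 9 6)| = 12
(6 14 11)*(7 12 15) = [0, 1, 2, 3, 4, 5, 14, 12, 8, 9, 10, 6, 15, 13, 11, 7] = (6 14 11)(7 12 15)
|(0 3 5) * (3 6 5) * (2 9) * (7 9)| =|(0 6 5)(2 7 9)| =3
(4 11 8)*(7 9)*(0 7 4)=(0 7 9 4 11 8)=[7, 1, 2, 3, 11, 5, 6, 9, 0, 4, 10, 8]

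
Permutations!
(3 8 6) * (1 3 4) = (1 3 8 6 4) = [0, 3, 2, 8, 1, 5, 4, 7, 6]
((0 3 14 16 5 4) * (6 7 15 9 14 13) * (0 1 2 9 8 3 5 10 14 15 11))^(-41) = [7, 5, 4, 15, 0, 11, 3, 13, 9, 1, 14, 6, 12, 8, 16, 2, 10] = (0 7 13 8 9 1 5 11 6 3 15 2 4)(10 14 16)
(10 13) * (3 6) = (3 6)(10 13) = [0, 1, 2, 6, 4, 5, 3, 7, 8, 9, 13, 11, 12, 10]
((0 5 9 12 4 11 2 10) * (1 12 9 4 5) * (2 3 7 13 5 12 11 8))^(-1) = [10, 0, 8, 11, 5, 13, 6, 3, 4, 9, 2, 1, 12, 7] = (0 10 2 8 4 5 13 7 3 11 1)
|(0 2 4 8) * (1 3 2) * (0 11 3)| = 10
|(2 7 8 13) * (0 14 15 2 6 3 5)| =|(0 14 15 2 7 8 13 6 3 5)| =10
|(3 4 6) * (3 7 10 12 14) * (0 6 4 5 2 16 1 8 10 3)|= 12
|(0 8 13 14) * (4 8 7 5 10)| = 8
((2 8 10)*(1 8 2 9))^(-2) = (1 10)(8 9) = [0, 10, 2, 3, 4, 5, 6, 7, 9, 8, 1]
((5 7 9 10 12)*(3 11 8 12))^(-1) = (3 10 9 7 5 12 8 11) = [0, 1, 2, 10, 4, 12, 6, 5, 11, 7, 9, 3, 8]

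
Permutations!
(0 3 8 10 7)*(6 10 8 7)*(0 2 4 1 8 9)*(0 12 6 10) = (0 3 7 2 4 1 8 9 12 6) = [3, 8, 4, 7, 1, 5, 0, 2, 9, 12, 10, 11, 6]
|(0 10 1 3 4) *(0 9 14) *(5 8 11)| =21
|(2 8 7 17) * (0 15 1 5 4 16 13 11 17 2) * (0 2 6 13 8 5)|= |(0 15 1)(2 5 4 16 8 7 6 13 11 17)|= 30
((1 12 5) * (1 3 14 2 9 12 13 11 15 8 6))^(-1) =(1 6 8 15 11 13)(2 14 3 5 12 9) =[0, 6, 14, 5, 4, 12, 8, 7, 15, 2, 10, 13, 9, 1, 3, 11]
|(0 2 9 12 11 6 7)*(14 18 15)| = |(0 2 9 12 11 6 7)(14 18 15)| = 21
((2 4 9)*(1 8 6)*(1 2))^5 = (1 9 4 2 6 8) = [0, 9, 6, 3, 2, 5, 8, 7, 1, 4]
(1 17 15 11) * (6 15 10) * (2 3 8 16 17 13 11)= (1 13 11)(2 3 8 16 17 10 6 15)= [0, 13, 3, 8, 4, 5, 15, 7, 16, 9, 6, 1, 12, 11, 14, 2, 17, 10]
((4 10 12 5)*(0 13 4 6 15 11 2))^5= (0 5)(2 12)(4 15)(6 13)(10 11)= [5, 1, 12, 3, 15, 0, 13, 7, 8, 9, 11, 10, 2, 6, 14, 4]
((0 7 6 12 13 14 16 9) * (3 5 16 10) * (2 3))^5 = (0 14 16 12 3 7 10 9 13 5 6 2) = [14, 1, 0, 7, 4, 6, 2, 10, 8, 13, 9, 11, 3, 5, 16, 15, 12]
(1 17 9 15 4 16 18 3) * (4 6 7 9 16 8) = (1 17 16 18 3)(4 8)(6 7 9 15) = [0, 17, 2, 1, 8, 5, 7, 9, 4, 15, 10, 11, 12, 13, 14, 6, 18, 16, 3]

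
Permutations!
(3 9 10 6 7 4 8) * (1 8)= (1 8 3 9 10 6 7 4)= [0, 8, 2, 9, 1, 5, 7, 4, 3, 10, 6]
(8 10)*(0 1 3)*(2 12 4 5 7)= (0 1 3)(2 12 4 5 7)(8 10)= [1, 3, 12, 0, 5, 7, 6, 2, 10, 9, 8, 11, 4]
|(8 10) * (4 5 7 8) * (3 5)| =6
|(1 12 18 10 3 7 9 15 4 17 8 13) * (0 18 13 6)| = 33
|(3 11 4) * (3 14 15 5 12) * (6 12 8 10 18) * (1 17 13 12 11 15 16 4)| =|(1 17 13 12 3 15 5 8 10 18 6 11)(4 14 16)| =12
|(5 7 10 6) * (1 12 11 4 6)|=8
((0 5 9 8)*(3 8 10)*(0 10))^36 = (10) = [0, 1, 2, 3, 4, 5, 6, 7, 8, 9, 10]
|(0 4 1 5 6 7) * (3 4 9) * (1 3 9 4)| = |(9)(0 4 3 1 5 6 7)| = 7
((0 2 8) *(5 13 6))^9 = (13) = [0, 1, 2, 3, 4, 5, 6, 7, 8, 9, 10, 11, 12, 13]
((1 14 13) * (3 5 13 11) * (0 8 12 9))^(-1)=(0 9 12 8)(1 13 5 3 11 14)=[9, 13, 2, 11, 4, 3, 6, 7, 0, 12, 10, 14, 8, 5, 1]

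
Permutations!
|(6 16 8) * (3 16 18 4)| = |(3 16 8 6 18 4)| = 6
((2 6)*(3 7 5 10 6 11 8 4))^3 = [0, 1, 4, 10, 5, 2, 8, 6, 7, 9, 11, 3] = (2 4 5)(3 10 11)(6 8 7)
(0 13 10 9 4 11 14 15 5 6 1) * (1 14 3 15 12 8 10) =(0 13 1)(3 15 5 6 14 12 8 10 9 4 11) =[13, 0, 2, 15, 11, 6, 14, 7, 10, 4, 9, 3, 8, 1, 12, 5]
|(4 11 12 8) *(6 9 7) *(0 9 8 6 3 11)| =|(0 9 7 3 11 12 6 8 4)| =9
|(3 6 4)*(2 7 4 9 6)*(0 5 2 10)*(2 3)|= 12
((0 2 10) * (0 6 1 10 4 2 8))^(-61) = (0 8)(1 6 10)(2 4) = [8, 6, 4, 3, 2, 5, 10, 7, 0, 9, 1]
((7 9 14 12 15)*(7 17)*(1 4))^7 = (1 4)(7 9 14 12 15 17) = [0, 4, 2, 3, 1, 5, 6, 9, 8, 14, 10, 11, 15, 13, 12, 17, 16, 7]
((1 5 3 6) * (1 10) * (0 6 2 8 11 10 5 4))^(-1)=(0 4 1 10 11 8 2 3 5 6)=[4, 10, 3, 5, 1, 6, 0, 7, 2, 9, 11, 8]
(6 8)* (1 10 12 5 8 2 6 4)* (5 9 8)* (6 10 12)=(1 12 9 8 4)(2 10 6)=[0, 12, 10, 3, 1, 5, 2, 7, 4, 8, 6, 11, 9]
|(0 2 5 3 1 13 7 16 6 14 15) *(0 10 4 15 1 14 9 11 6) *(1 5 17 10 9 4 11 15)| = 66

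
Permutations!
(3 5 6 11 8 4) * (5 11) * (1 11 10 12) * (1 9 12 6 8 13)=(1 11 13)(3 10 6 5 8 4)(9 12)=[0, 11, 2, 10, 3, 8, 5, 7, 4, 12, 6, 13, 9, 1]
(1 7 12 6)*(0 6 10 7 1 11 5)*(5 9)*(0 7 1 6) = (1 6 11 9 5 7 12 10) = [0, 6, 2, 3, 4, 7, 11, 12, 8, 5, 1, 9, 10]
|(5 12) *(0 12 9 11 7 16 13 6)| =|(0 12 5 9 11 7 16 13 6)| =9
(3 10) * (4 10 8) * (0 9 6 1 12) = (0 9 6 1 12)(3 8 4 10) = [9, 12, 2, 8, 10, 5, 1, 7, 4, 6, 3, 11, 0]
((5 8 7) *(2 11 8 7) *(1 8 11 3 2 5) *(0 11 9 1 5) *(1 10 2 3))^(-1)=[8, 2, 10, 3, 4, 7, 6, 5, 1, 11, 9, 0]=(0 8 1 2 10 9 11)(5 7)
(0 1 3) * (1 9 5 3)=(0 9 5 3)=[9, 1, 2, 0, 4, 3, 6, 7, 8, 5]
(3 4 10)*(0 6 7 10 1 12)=[6, 12, 2, 4, 1, 5, 7, 10, 8, 9, 3, 11, 0]=(0 6 7 10 3 4 1 12)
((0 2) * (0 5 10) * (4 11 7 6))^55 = [10, 1, 0, 3, 6, 2, 7, 11, 8, 9, 5, 4] = (0 10 5 2)(4 6 7 11)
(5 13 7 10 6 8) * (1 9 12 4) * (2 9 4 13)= (1 4)(2 9 12 13 7 10 6 8 5)= [0, 4, 9, 3, 1, 2, 8, 10, 5, 12, 6, 11, 13, 7]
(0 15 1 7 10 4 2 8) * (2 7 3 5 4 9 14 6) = (0 15 1 3 5 4 7 10 9 14 6 2 8) = [15, 3, 8, 5, 7, 4, 2, 10, 0, 14, 9, 11, 12, 13, 6, 1]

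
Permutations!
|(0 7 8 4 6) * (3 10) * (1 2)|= 10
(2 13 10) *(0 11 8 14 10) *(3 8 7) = (0 11 7 3 8 14 10 2 13) = [11, 1, 13, 8, 4, 5, 6, 3, 14, 9, 2, 7, 12, 0, 10]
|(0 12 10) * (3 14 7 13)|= |(0 12 10)(3 14 7 13)|= 12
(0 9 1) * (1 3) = (0 9 3 1) = [9, 0, 2, 1, 4, 5, 6, 7, 8, 3]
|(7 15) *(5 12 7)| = |(5 12 7 15)| = 4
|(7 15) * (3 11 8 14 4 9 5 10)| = 8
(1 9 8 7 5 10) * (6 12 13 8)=(1 9 6 12 13 8 7 5 10)=[0, 9, 2, 3, 4, 10, 12, 5, 7, 6, 1, 11, 13, 8]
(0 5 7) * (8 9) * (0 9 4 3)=(0 5 7 9 8 4 3)=[5, 1, 2, 0, 3, 7, 6, 9, 4, 8]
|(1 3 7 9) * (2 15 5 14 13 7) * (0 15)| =|(0 15 5 14 13 7 9 1 3 2)| =10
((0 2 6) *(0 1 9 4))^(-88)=(0 6 9)(1 4 2)=[6, 4, 1, 3, 2, 5, 9, 7, 8, 0]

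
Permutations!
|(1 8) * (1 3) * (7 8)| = 4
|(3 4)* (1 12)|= |(1 12)(3 4)|= 2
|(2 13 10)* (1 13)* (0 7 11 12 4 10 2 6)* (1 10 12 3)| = |(0 7 11 3 1 13 2 10 6)(4 12)| = 18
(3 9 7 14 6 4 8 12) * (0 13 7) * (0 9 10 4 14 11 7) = (0 13)(3 10 4 8 12)(6 14)(7 11) = [13, 1, 2, 10, 8, 5, 14, 11, 12, 9, 4, 7, 3, 0, 6]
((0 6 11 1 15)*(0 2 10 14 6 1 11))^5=(0 14 2 1 6 10 15)=[14, 6, 1, 3, 4, 5, 10, 7, 8, 9, 15, 11, 12, 13, 2, 0]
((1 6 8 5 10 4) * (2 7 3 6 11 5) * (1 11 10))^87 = [0, 4, 3, 8, 5, 10, 2, 6, 7, 9, 11, 1] = (1 4 5 10 11)(2 3 8 7 6)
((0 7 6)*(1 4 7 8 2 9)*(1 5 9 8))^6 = (9)(0 1 4 7 6) = [1, 4, 2, 3, 7, 5, 0, 6, 8, 9]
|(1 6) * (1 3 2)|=4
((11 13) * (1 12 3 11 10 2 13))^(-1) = (1 11 3 12)(2 10 13) = [0, 11, 10, 12, 4, 5, 6, 7, 8, 9, 13, 3, 1, 2]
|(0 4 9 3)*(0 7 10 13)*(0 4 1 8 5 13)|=|(0 1 8 5 13 4 9 3 7 10)|=10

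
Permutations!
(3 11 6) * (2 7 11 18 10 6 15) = (2 7 11 15)(3 18 10 6) = [0, 1, 7, 18, 4, 5, 3, 11, 8, 9, 6, 15, 12, 13, 14, 2, 16, 17, 10]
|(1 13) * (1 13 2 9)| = |(13)(1 2 9)| = 3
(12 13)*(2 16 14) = (2 16 14)(12 13) = [0, 1, 16, 3, 4, 5, 6, 7, 8, 9, 10, 11, 13, 12, 2, 15, 14]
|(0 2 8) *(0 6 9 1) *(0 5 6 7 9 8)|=6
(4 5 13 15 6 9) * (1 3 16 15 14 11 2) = [0, 3, 1, 16, 5, 13, 9, 7, 8, 4, 10, 2, 12, 14, 11, 6, 15] = (1 3 16 15 6 9 4 5 13 14 11 2)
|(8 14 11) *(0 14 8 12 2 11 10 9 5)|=|(0 14 10 9 5)(2 11 12)|=15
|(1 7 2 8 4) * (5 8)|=|(1 7 2 5 8 4)|=6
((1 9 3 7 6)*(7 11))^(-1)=(1 6 7 11 3 9)=[0, 6, 2, 9, 4, 5, 7, 11, 8, 1, 10, 3]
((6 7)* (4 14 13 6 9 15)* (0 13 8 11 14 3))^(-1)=(0 3 4 15 9 7 6 13)(8 14 11)=[3, 1, 2, 4, 15, 5, 13, 6, 14, 7, 10, 8, 12, 0, 11, 9]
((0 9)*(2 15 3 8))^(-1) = (0 9)(2 8 3 15) = [9, 1, 8, 15, 4, 5, 6, 7, 3, 0, 10, 11, 12, 13, 14, 2]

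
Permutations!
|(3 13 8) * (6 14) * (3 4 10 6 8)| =10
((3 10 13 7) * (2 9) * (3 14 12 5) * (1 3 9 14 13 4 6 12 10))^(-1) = [0, 3, 9, 1, 10, 12, 4, 13, 8, 5, 14, 11, 6, 7, 2] = (1 3)(2 9 5 12 6 4 10 14)(7 13)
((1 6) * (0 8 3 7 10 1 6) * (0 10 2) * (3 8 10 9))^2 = (0 1 3 2 10 9 7) = [1, 3, 10, 2, 4, 5, 6, 0, 8, 7, 9]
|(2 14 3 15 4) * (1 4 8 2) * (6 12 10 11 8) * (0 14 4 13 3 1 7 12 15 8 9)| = |(0 14 1 13 3 8 2 4 7 12 10 11 9)(6 15)| = 26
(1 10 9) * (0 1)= [1, 10, 2, 3, 4, 5, 6, 7, 8, 0, 9]= (0 1 10 9)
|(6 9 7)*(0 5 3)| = |(0 5 3)(6 9 7)| = 3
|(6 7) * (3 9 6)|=4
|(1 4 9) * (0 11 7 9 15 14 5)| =|(0 11 7 9 1 4 15 14 5)| =9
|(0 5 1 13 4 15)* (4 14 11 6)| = |(0 5 1 13 14 11 6 4 15)| = 9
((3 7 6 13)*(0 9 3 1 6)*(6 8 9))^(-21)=(0 1 3 6 8 7 13 9)=[1, 3, 2, 6, 4, 5, 8, 13, 7, 0, 10, 11, 12, 9]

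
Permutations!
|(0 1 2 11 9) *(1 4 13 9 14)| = 4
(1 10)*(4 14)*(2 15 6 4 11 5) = (1 10)(2 15 6 4 14 11 5) = [0, 10, 15, 3, 14, 2, 4, 7, 8, 9, 1, 5, 12, 13, 11, 6]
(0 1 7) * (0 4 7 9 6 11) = [1, 9, 2, 3, 7, 5, 11, 4, 8, 6, 10, 0] = (0 1 9 6 11)(4 7)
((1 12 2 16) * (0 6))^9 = (0 6)(1 12 2 16) = [6, 12, 16, 3, 4, 5, 0, 7, 8, 9, 10, 11, 2, 13, 14, 15, 1]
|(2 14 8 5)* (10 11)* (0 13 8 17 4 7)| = |(0 13 8 5 2 14 17 4 7)(10 11)| = 18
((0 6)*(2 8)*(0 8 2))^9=(8)=[0, 1, 2, 3, 4, 5, 6, 7, 8]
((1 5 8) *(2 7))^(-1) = (1 8 5)(2 7) = [0, 8, 7, 3, 4, 1, 6, 2, 5]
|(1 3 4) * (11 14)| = |(1 3 4)(11 14)| = 6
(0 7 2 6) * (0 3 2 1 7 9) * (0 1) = (0 9 1 7)(2 6 3) = [9, 7, 6, 2, 4, 5, 3, 0, 8, 1]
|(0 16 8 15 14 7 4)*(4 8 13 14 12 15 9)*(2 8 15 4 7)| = 11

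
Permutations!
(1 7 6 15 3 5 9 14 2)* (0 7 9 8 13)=(0 7 6 15 3 5 8 13)(1 9 14 2)=[7, 9, 1, 5, 4, 8, 15, 6, 13, 14, 10, 11, 12, 0, 2, 3]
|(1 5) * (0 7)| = |(0 7)(1 5)| = 2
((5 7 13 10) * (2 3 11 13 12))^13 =[0, 1, 5, 7, 4, 11, 6, 13, 8, 9, 3, 12, 10, 2] =(2 5 11 12 10 3 7 13)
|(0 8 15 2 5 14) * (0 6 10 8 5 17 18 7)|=|(0 5 14 6 10 8 15 2 17 18 7)|=11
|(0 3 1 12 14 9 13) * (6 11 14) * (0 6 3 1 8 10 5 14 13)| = 9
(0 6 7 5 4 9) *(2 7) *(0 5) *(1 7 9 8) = (0 6 2 9 5 4 8 1 7) = [6, 7, 9, 3, 8, 4, 2, 0, 1, 5]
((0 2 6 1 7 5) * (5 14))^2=[6, 14, 1, 3, 4, 2, 7, 5, 8, 9, 10, 11, 12, 13, 0]=(0 6 7 5 2 1 14)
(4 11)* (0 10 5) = (0 10 5)(4 11) = [10, 1, 2, 3, 11, 0, 6, 7, 8, 9, 5, 4]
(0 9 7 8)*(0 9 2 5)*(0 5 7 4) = (0 2 7 8 9 4) = [2, 1, 7, 3, 0, 5, 6, 8, 9, 4]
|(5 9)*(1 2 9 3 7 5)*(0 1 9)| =|(9)(0 1 2)(3 7 5)| =3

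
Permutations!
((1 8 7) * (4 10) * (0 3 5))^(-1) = [5, 7, 2, 0, 10, 3, 6, 8, 1, 9, 4] = (0 5 3)(1 7 8)(4 10)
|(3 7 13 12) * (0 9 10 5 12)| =8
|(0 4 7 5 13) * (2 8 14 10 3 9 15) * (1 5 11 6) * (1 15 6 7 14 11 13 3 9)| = |(0 4 14 10 9 6 15 2 8 11 7 13)(1 5 3)| = 12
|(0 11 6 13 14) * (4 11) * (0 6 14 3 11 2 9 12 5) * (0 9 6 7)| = |(0 4 2 6 13 3 11 14 7)(5 9 12)| = 9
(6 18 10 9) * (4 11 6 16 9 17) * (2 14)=[0, 1, 14, 3, 11, 5, 18, 7, 8, 16, 17, 6, 12, 13, 2, 15, 9, 4, 10]=(2 14)(4 11 6 18 10 17)(9 16)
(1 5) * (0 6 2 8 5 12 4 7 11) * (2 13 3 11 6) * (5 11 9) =[2, 12, 8, 9, 7, 1, 13, 6, 11, 5, 10, 0, 4, 3] =(0 2 8 11)(1 12 4 7 6 13 3 9 5)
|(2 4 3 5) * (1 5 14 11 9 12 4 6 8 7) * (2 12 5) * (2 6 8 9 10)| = |(1 6 9 5 12 4 3 14 11 10 2 8 7)| = 13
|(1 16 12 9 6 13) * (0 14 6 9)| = |(0 14 6 13 1 16 12)| = 7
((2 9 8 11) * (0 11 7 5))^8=(0 11 2 9 8 7 5)=[11, 1, 9, 3, 4, 0, 6, 5, 7, 8, 10, 2]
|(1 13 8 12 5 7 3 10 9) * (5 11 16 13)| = |(1 5 7 3 10 9)(8 12 11 16 13)| = 30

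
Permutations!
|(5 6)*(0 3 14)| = 6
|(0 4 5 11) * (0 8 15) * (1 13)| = 6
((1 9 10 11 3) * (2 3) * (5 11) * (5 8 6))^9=[0, 1, 2, 3, 4, 5, 6, 7, 8, 9, 10, 11]=(11)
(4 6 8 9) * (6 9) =(4 9)(6 8) =[0, 1, 2, 3, 9, 5, 8, 7, 6, 4]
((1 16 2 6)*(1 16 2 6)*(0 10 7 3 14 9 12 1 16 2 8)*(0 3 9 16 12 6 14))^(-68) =(16)(0 7 6 12 8)(1 3 10 9 2) =[7, 3, 1, 10, 4, 5, 12, 6, 0, 2, 9, 11, 8, 13, 14, 15, 16]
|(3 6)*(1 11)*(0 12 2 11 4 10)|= |(0 12 2 11 1 4 10)(3 6)|= 14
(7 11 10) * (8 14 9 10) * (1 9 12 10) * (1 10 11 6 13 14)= [0, 9, 2, 3, 4, 5, 13, 6, 1, 10, 7, 8, 11, 14, 12]= (1 9 10 7 6 13 14 12 11 8)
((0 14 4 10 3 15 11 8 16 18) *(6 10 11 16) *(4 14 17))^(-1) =(0 18 16 15 3 10 6 8 11 4 17) =[18, 1, 2, 10, 17, 5, 8, 7, 11, 9, 6, 4, 12, 13, 14, 3, 15, 0, 16]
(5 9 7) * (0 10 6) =[10, 1, 2, 3, 4, 9, 0, 5, 8, 7, 6] =(0 10 6)(5 9 7)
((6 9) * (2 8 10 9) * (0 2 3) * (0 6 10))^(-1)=(0 8 2)(3 6)(9 10)=[8, 1, 0, 6, 4, 5, 3, 7, 2, 10, 9]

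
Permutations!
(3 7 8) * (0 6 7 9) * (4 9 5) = (0 6 7 8 3 5 4 9) = [6, 1, 2, 5, 9, 4, 7, 8, 3, 0]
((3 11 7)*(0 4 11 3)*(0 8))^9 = (0 8 7 11 4) = [8, 1, 2, 3, 0, 5, 6, 11, 7, 9, 10, 4]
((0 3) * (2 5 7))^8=(2 7 5)=[0, 1, 7, 3, 4, 2, 6, 5]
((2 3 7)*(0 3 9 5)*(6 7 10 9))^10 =(10)(2 6 7) =[0, 1, 6, 3, 4, 5, 7, 2, 8, 9, 10]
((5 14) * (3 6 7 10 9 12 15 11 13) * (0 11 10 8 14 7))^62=(0 13 6 11 3)(5 8)(7 14)(9 15)(10 12)=[13, 1, 2, 0, 4, 8, 11, 14, 5, 15, 12, 3, 10, 6, 7, 9]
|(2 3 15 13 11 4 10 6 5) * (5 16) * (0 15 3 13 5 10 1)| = 24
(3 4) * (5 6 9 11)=(3 4)(5 6 9 11)=[0, 1, 2, 4, 3, 6, 9, 7, 8, 11, 10, 5]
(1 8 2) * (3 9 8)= (1 3 9 8 2)= [0, 3, 1, 9, 4, 5, 6, 7, 2, 8]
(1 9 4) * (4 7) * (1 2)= (1 9 7 4 2)= [0, 9, 1, 3, 2, 5, 6, 4, 8, 7]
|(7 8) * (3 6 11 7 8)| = 4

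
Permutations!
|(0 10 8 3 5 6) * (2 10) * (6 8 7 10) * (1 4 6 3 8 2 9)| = 30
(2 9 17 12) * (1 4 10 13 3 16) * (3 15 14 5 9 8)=(1 4 10 13 15 14 5 9 17 12 2 8 3 16)=[0, 4, 8, 16, 10, 9, 6, 7, 3, 17, 13, 11, 2, 15, 5, 14, 1, 12]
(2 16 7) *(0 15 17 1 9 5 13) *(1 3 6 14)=(0 15 17 3 6 14 1 9 5 13)(2 16 7)=[15, 9, 16, 6, 4, 13, 14, 2, 8, 5, 10, 11, 12, 0, 1, 17, 7, 3]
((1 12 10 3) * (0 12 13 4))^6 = (0 4 13 1 3 10 12) = [4, 3, 2, 10, 13, 5, 6, 7, 8, 9, 12, 11, 0, 1]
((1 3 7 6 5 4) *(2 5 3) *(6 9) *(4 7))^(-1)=(1 4 3 6 9 7 5 2)=[0, 4, 1, 6, 3, 2, 9, 5, 8, 7]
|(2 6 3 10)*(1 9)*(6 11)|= 10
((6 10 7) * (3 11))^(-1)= (3 11)(6 7 10)= [0, 1, 2, 11, 4, 5, 7, 10, 8, 9, 6, 3]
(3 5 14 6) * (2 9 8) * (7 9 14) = (2 14 6 3 5 7 9 8) = [0, 1, 14, 5, 4, 7, 3, 9, 2, 8, 10, 11, 12, 13, 6]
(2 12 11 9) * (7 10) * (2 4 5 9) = (2 12 11)(4 5 9)(7 10) = [0, 1, 12, 3, 5, 9, 6, 10, 8, 4, 7, 2, 11]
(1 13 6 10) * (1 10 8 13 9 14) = (1 9 14)(6 8 13) = [0, 9, 2, 3, 4, 5, 8, 7, 13, 14, 10, 11, 12, 6, 1]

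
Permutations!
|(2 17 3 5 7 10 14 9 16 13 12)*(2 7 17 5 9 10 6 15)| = |(2 5 17 3 9 16 13 12 7 6 15)(10 14)| = 22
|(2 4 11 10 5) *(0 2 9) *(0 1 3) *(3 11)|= |(0 2 4 3)(1 11 10 5 9)|= 20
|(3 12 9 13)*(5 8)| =4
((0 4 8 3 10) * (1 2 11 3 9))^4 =(0 1 10 9 3 8 11 4 2) =[1, 10, 0, 8, 2, 5, 6, 7, 11, 3, 9, 4]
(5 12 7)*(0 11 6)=(0 11 6)(5 12 7)=[11, 1, 2, 3, 4, 12, 0, 5, 8, 9, 10, 6, 7]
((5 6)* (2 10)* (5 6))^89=(2 10)=[0, 1, 10, 3, 4, 5, 6, 7, 8, 9, 2]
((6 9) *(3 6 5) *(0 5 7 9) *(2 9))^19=[6, 1, 9, 5, 4, 0, 3, 2, 8, 7]=(0 6 3 5)(2 9 7)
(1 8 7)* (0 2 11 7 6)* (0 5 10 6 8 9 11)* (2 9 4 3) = (0 9 11 7 1 4 3 2)(5 10 6) = [9, 4, 0, 2, 3, 10, 5, 1, 8, 11, 6, 7]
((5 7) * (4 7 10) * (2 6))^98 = (4 5)(7 10) = [0, 1, 2, 3, 5, 4, 6, 10, 8, 9, 7]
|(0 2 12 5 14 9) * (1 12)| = |(0 2 1 12 5 14 9)| = 7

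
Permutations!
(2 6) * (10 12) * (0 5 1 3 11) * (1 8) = [5, 3, 6, 11, 4, 8, 2, 7, 1, 9, 12, 0, 10] = (0 5 8 1 3 11)(2 6)(10 12)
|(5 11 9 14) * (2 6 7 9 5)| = |(2 6 7 9 14)(5 11)| = 10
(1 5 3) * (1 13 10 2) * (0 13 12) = (0 13 10 2 1 5 3 12) = [13, 5, 1, 12, 4, 3, 6, 7, 8, 9, 2, 11, 0, 10]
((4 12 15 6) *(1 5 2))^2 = (1 2 5)(4 15)(6 12) = [0, 2, 5, 3, 15, 1, 12, 7, 8, 9, 10, 11, 6, 13, 14, 4]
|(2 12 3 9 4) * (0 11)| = 10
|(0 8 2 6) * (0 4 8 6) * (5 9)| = 10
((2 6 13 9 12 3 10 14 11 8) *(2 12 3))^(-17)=[0, 1, 9, 11, 4, 5, 3, 7, 6, 14, 8, 2, 13, 10, 12]=(2 9 14 12 13 10 8 6 3 11)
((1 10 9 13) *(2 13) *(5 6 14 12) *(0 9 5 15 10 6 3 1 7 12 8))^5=[12, 9, 10, 0, 4, 8, 2, 3, 7, 15, 14, 11, 1, 5, 13, 6]=(0 12 1 9 15 6 2 10 14 13 5 8 7 3)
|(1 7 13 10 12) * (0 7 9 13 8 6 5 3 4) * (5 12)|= 12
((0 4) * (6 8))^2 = (8) = [0, 1, 2, 3, 4, 5, 6, 7, 8]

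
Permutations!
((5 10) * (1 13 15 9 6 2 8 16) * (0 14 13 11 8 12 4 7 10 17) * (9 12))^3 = (0 15 7 17 13 4 5 14 12 10)(1 16 8 11) = [15, 16, 2, 3, 5, 14, 6, 17, 11, 9, 0, 1, 10, 4, 12, 7, 8, 13]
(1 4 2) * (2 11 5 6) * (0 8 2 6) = (0 8 2 1 4 11 5) = [8, 4, 1, 3, 11, 0, 6, 7, 2, 9, 10, 5]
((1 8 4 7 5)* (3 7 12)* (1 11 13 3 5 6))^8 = (1 7 13 5 4)(3 11 12 8 6) = [0, 7, 2, 11, 1, 4, 3, 13, 6, 9, 10, 12, 8, 5]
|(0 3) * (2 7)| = 2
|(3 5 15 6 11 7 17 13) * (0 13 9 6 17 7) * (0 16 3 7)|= 24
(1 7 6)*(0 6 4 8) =[6, 7, 2, 3, 8, 5, 1, 4, 0] =(0 6 1 7 4 8)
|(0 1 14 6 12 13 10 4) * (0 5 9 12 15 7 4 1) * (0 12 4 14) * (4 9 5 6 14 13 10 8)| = |(0 12 10 1)(4 6 15 7 13 8)| = 12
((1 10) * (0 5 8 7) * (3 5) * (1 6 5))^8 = (10) = [0, 1, 2, 3, 4, 5, 6, 7, 8, 9, 10]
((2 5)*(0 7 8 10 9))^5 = (10)(2 5) = [0, 1, 5, 3, 4, 2, 6, 7, 8, 9, 10]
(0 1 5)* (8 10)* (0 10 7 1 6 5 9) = [6, 9, 2, 3, 4, 10, 5, 1, 7, 0, 8] = (0 6 5 10 8 7 1 9)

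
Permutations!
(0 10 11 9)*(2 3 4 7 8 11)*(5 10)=(0 5 10 2 3 4 7 8 11 9)=[5, 1, 3, 4, 7, 10, 6, 8, 11, 0, 2, 9]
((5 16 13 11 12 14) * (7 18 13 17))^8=(5 14 12 11 13 18 7 17 16)=[0, 1, 2, 3, 4, 14, 6, 17, 8, 9, 10, 13, 11, 18, 12, 15, 5, 16, 7]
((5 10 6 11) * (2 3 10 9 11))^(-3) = (11)(2 3 10 6) = [0, 1, 3, 10, 4, 5, 2, 7, 8, 9, 6, 11]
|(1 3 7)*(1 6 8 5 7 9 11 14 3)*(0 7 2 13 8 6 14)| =|(0 7 14 3 9 11)(2 13 8 5)| =12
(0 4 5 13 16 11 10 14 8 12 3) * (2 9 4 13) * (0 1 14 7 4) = [13, 14, 9, 1, 5, 2, 6, 4, 12, 0, 7, 10, 3, 16, 8, 15, 11] = (0 13 16 11 10 7 4 5 2 9)(1 14 8 12 3)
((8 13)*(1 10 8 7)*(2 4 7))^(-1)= [0, 7, 13, 3, 2, 5, 6, 4, 10, 9, 1, 11, 12, 8]= (1 7 4 2 13 8 10)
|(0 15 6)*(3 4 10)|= 3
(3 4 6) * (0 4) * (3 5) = (0 4 6 5 3) = [4, 1, 2, 0, 6, 3, 5]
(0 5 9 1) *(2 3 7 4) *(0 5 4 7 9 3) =(0 4 2)(1 5 3 9) =[4, 5, 0, 9, 2, 3, 6, 7, 8, 1]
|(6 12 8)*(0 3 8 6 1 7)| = |(0 3 8 1 7)(6 12)| = 10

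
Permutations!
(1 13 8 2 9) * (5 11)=(1 13 8 2 9)(5 11)=[0, 13, 9, 3, 4, 11, 6, 7, 2, 1, 10, 5, 12, 8]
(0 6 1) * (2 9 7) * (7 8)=(0 6 1)(2 9 8 7)=[6, 0, 9, 3, 4, 5, 1, 2, 7, 8]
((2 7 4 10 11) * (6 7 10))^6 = (11) = [0, 1, 2, 3, 4, 5, 6, 7, 8, 9, 10, 11]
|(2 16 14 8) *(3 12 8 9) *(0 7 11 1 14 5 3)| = |(0 7 11 1 14 9)(2 16 5 3 12 8)| = 6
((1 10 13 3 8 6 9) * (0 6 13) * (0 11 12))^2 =(0 9 10 12 6 1 11)(3 13 8) =[9, 11, 2, 13, 4, 5, 1, 7, 3, 10, 12, 0, 6, 8]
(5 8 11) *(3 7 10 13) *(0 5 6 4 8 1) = (0 5 1)(3 7 10 13)(4 8 11 6) = [5, 0, 2, 7, 8, 1, 4, 10, 11, 9, 13, 6, 12, 3]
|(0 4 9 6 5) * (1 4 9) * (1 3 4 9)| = 10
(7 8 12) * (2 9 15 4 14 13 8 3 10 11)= (2 9 15 4 14 13 8 12 7 3 10 11)= [0, 1, 9, 10, 14, 5, 6, 3, 12, 15, 11, 2, 7, 8, 13, 4]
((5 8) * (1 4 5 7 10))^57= (1 8)(4 7)(5 10)= [0, 8, 2, 3, 7, 10, 6, 4, 1, 9, 5]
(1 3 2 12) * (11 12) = (1 3 2 11 12) = [0, 3, 11, 2, 4, 5, 6, 7, 8, 9, 10, 12, 1]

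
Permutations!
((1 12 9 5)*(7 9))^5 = [0, 1, 2, 3, 4, 5, 6, 7, 8, 9, 10, 11, 12] = (12)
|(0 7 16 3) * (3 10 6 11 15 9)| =|(0 7 16 10 6 11 15 9 3)| =9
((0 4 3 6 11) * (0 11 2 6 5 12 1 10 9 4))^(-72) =[0, 5, 2, 9, 10, 4, 6, 7, 8, 1, 12, 11, 3] =(1 5 4 10 12 3 9)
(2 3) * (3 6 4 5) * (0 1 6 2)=[1, 6, 2, 0, 5, 3, 4]=(0 1 6 4 5 3)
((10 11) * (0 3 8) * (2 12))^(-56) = [3, 1, 2, 8, 4, 5, 6, 7, 0, 9, 10, 11, 12] = (12)(0 3 8)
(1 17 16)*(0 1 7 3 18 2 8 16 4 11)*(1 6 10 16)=(0 6 10 16 7 3 18 2 8 1 17 4 11)=[6, 17, 8, 18, 11, 5, 10, 3, 1, 9, 16, 0, 12, 13, 14, 15, 7, 4, 2]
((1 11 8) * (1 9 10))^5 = (11) = [0, 1, 2, 3, 4, 5, 6, 7, 8, 9, 10, 11]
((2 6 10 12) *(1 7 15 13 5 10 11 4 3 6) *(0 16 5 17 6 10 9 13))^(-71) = [3, 6, 17, 5, 16, 12, 15, 11, 8, 2, 9, 0, 13, 1, 14, 4, 10, 7] = (0 3 5 12 13 1 6 15 4 16 10 9 2 17 7 11)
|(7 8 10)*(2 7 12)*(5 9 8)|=7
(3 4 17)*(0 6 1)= [6, 0, 2, 4, 17, 5, 1, 7, 8, 9, 10, 11, 12, 13, 14, 15, 16, 3]= (0 6 1)(3 4 17)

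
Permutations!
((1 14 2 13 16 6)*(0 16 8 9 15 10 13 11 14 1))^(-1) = (0 6 16)(2 14 11)(8 13 10 15 9) = [6, 1, 14, 3, 4, 5, 16, 7, 13, 8, 15, 2, 12, 10, 11, 9, 0]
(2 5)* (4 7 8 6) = (2 5)(4 7 8 6) = [0, 1, 5, 3, 7, 2, 4, 8, 6]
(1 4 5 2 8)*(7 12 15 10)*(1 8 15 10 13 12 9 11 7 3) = (1 4 5 2 15 13 12 10 3)(7 9 11) = [0, 4, 15, 1, 5, 2, 6, 9, 8, 11, 3, 7, 10, 12, 14, 13]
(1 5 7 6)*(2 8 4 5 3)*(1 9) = [0, 3, 8, 2, 5, 7, 9, 6, 4, 1] = (1 3 2 8 4 5 7 6 9)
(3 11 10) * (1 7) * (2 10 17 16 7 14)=[0, 14, 10, 11, 4, 5, 6, 1, 8, 9, 3, 17, 12, 13, 2, 15, 7, 16]=(1 14 2 10 3 11 17 16 7)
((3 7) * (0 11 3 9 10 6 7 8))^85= [11, 1, 2, 8, 4, 5, 7, 9, 0, 10, 6, 3]= (0 11 3 8)(6 7 9 10)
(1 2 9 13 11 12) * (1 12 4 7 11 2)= (2 9 13)(4 7 11)= [0, 1, 9, 3, 7, 5, 6, 11, 8, 13, 10, 4, 12, 2]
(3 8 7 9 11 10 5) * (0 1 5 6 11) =(0 1 5 3 8 7 9)(6 11 10) =[1, 5, 2, 8, 4, 3, 11, 9, 7, 0, 6, 10]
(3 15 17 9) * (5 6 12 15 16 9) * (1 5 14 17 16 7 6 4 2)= (1 5 4 2)(3 7 6 12 15 16 9)(14 17)= [0, 5, 1, 7, 2, 4, 12, 6, 8, 3, 10, 11, 15, 13, 17, 16, 9, 14]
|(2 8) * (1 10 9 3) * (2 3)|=6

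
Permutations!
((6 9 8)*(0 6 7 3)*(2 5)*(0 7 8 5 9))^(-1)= [6, 1, 5, 7, 4, 9, 0, 3, 8, 2]= (0 6)(2 5 9)(3 7)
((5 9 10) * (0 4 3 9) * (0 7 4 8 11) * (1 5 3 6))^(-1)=(0 11 8)(1 6 4 7 5)(3 10 9)=[11, 6, 2, 10, 7, 1, 4, 5, 0, 3, 9, 8]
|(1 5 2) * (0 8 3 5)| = 6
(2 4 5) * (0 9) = (0 9)(2 4 5) = [9, 1, 4, 3, 5, 2, 6, 7, 8, 0]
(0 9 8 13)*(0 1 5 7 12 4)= (0 9 8 13 1 5 7 12 4)= [9, 5, 2, 3, 0, 7, 6, 12, 13, 8, 10, 11, 4, 1]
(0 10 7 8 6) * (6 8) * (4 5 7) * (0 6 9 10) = [0, 1, 2, 3, 5, 7, 6, 9, 8, 10, 4] = (4 5 7 9 10)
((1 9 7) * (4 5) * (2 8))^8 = (1 7 9) = [0, 7, 2, 3, 4, 5, 6, 9, 8, 1]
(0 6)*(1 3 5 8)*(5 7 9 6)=(0 5 8 1 3 7 9 6)=[5, 3, 2, 7, 4, 8, 0, 9, 1, 6]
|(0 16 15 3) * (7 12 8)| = 12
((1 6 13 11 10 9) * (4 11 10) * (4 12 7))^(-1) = (1 9 10 13 6)(4 7 12 11) = [0, 9, 2, 3, 7, 5, 1, 12, 8, 10, 13, 4, 11, 6]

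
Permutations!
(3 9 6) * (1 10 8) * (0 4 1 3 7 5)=[4, 10, 2, 9, 1, 0, 7, 5, 3, 6, 8]=(0 4 1 10 8 3 9 6 7 5)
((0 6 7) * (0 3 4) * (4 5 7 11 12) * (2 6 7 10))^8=[12, 1, 5, 0, 11, 7, 10, 4, 8, 9, 3, 2, 6]=(0 12 6 10 3)(2 5 7 4 11)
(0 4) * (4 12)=(0 12 4)=[12, 1, 2, 3, 0, 5, 6, 7, 8, 9, 10, 11, 4]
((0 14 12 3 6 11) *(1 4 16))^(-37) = [11, 16, 2, 12, 1, 5, 3, 7, 8, 9, 10, 6, 14, 13, 0, 15, 4] = (0 11 6 3 12 14)(1 16 4)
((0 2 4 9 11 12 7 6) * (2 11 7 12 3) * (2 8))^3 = (12)(0 8 9)(2 7 11)(3 4 6) = [8, 1, 7, 4, 6, 5, 3, 11, 9, 0, 10, 2, 12]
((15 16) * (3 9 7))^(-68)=(16)(3 9 7)=[0, 1, 2, 9, 4, 5, 6, 3, 8, 7, 10, 11, 12, 13, 14, 15, 16]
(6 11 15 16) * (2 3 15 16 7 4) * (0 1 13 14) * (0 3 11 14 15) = (0 1 13 15 7 4 2 11 16 6 14 3) = [1, 13, 11, 0, 2, 5, 14, 4, 8, 9, 10, 16, 12, 15, 3, 7, 6]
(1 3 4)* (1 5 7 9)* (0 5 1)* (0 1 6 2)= [5, 3, 0, 4, 6, 7, 2, 9, 8, 1]= (0 5 7 9 1 3 4 6 2)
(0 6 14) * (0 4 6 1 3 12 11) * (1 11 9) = (0 11)(1 3 12 9)(4 6 14) = [11, 3, 2, 12, 6, 5, 14, 7, 8, 1, 10, 0, 9, 13, 4]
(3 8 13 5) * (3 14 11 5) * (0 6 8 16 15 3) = (0 6 8 13)(3 16 15)(5 14 11) = [6, 1, 2, 16, 4, 14, 8, 7, 13, 9, 10, 5, 12, 0, 11, 3, 15]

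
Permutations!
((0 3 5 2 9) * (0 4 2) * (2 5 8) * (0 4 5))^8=(0 3 8 2 9 5 4)=[3, 1, 9, 8, 0, 4, 6, 7, 2, 5]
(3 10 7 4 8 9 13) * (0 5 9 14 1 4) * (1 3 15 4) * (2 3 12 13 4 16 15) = (0 5 9 4 8 14 12 13 2 3 10 7)(15 16) = [5, 1, 3, 10, 8, 9, 6, 0, 14, 4, 7, 11, 13, 2, 12, 16, 15]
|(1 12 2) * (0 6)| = |(0 6)(1 12 2)| = 6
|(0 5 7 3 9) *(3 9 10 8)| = |(0 5 7 9)(3 10 8)| = 12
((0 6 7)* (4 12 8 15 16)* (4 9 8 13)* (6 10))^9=(0 10 6 7)(8 15 16 9)=[10, 1, 2, 3, 4, 5, 7, 0, 15, 8, 6, 11, 12, 13, 14, 16, 9]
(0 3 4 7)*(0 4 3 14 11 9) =[14, 1, 2, 3, 7, 5, 6, 4, 8, 0, 10, 9, 12, 13, 11] =(0 14 11 9)(4 7)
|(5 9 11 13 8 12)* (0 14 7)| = |(0 14 7)(5 9 11 13 8 12)| = 6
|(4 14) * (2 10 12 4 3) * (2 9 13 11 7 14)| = 12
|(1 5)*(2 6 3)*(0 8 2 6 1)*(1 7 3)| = |(0 8 2 7 3 6 1 5)| = 8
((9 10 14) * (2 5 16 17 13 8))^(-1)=[0, 1, 8, 3, 4, 2, 6, 7, 13, 14, 9, 11, 12, 17, 10, 15, 5, 16]=(2 8 13 17 16 5)(9 14 10)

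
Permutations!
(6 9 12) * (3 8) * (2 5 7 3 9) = (2 5 7 3 8 9 12 6) = [0, 1, 5, 8, 4, 7, 2, 3, 9, 12, 10, 11, 6]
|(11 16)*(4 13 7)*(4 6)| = 4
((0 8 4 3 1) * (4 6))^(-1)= (0 1 3 4 6 8)= [1, 3, 2, 4, 6, 5, 8, 7, 0]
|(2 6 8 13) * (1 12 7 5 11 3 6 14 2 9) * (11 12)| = 42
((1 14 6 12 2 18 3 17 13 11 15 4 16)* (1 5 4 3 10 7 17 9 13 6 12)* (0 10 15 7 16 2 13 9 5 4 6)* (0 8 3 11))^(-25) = (0 3 2 14 7 10 5 18 12 17 16 6 15 13 8 4 1 11) = [3, 11, 14, 2, 1, 18, 15, 10, 4, 9, 5, 0, 17, 8, 7, 13, 6, 16, 12]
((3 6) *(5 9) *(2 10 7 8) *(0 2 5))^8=[2, 1, 10, 3, 4, 9, 6, 8, 5, 0, 7]=(0 2 10 7 8 5 9)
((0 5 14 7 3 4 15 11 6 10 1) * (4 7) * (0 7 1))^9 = (0 5 14 4 15 11 6 10) = [5, 1, 2, 3, 15, 14, 10, 7, 8, 9, 0, 6, 12, 13, 4, 11]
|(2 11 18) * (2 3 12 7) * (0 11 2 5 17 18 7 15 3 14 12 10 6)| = 12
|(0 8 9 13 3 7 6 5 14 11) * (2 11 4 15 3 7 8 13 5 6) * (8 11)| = 12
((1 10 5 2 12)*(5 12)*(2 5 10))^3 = (1 12 10 2) = [0, 12, 1, 3, 4, 5, 6, 7, 8, 9, 2, 11, 10]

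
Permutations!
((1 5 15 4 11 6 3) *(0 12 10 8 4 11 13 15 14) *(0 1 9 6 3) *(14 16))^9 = (0 9 11 13 8 12 6 3 15 4 10)(1 5 16 14) = [9, 5, 2, 15, 10, 16, 3, 7, 12, 11, 0, 13, 6, 8, 1, 4, 14]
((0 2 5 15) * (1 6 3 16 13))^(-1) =(0 15 5 2)(1 13 16 3 6) =[15, 13, 0, 6, 4, 2, 1, 7, 8, 9, 10, 11, 12, 16, 14, 5, 3]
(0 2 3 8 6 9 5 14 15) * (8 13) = (0 2 3 13 8 6 9 5 14 15) = [2, 1, 3, 13, 4, 14, 9, 7, 6, 5, 10, 11, 12, 8, 15, 0]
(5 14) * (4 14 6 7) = (4 14 5 6 7) = [0, 1, 2, 3, 14, 6, 7, 4, 8, 9, 10, 11, 12, 13, 5]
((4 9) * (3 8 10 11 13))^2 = [0, 1, 2, 10, 4, 5, 6, 7, 11, 9, 13, 3, 12, 8] = (3 10 13 8 11)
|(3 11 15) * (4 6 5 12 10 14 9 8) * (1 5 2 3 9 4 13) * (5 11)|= 24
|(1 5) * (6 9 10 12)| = |(1 5)(6 9 10 12)| = 4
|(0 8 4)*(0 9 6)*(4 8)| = |(0 4 9 6)| = 4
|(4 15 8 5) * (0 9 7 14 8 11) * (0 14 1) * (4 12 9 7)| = |(0 7 1)(4 15 11 14 8 5 12 9)| = 24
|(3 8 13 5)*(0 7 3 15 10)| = |(0 7 3 8 13 5 15 10)| = 8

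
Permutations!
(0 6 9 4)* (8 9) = (0 6 8 9 4) = [6, 1, 2, 3, 0, 5, 8, 7, 9, 4]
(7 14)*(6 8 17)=[0, 1, 2, 3, 4, 5, 8, 14, 17, 9, 10, 11, 12, 13, 7, 15, 16, 6]=(6 8 17)(7 14)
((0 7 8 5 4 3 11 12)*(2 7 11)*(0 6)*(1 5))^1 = [11, 5, 7, 2, 3, 4, 0, 8, 1, 9, 10, 12, 6] = (0 11 12 6)(1 5 4 3 2 7 8)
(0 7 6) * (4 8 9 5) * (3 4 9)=(0 7 6)(3 4 8)(5 9)=[7, 1, 2, 4, 8, 9, 0, 6, 3, 5]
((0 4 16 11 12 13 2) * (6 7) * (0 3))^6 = (0 2 12 16)(3 13 11 4) = [2, 1, 12, 13, 3, 5, 6, 7, 8, 9, 10, 4, 16, 11, 14, 15, 0]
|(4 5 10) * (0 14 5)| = 5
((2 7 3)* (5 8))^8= [0, 1, 3, 7, 4, 5, 6, 2, 8]= (8)(2 3 7)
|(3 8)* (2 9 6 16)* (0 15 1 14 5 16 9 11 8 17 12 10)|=|(0 15 1 14 5 16 2 11 8 3 17 12 10)(6 9)|=26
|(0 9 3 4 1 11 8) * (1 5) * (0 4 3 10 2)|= 20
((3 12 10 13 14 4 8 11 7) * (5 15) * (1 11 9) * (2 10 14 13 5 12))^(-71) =[0, 15, 8, 4, 2, 1, 6, 14, 10, 5, 9, 12, 7, 13, 3, 11] =(1 15 11 12 7 14 3 4 2 8 10 9 5)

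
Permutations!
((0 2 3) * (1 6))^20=(6)(0 3 2)=[3, 1, 0, 2, 4, 5, 6]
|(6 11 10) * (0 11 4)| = |(0 11 10 6 4)| = 5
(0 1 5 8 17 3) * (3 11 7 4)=[1, 5, 2, 0, 3, 8, 6, 4, 17, 9, 10, 7, 12, 13, 14, 15, 16, 11]=(0 1 5 8 17 11 7 4 3)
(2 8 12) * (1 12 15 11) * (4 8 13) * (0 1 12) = (0 1)(2 13 4 8 15 11 12) = [1, 0, 13, 3, 8, 5, 6, 7, 15, 9, 10, 12, 2, 4, 14, 11]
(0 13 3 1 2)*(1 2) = (0 13 3 2) = [13, 1, 0, 2, 4, 5, 6, 7, 8, 9, 10, 11, 12, 3]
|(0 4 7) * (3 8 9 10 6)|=15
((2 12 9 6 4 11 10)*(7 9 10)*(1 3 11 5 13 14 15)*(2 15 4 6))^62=(1 15 10 12 2 9 7 11 3)(4 13)(5 14)=[0, 15, 9, 1, 13, 14, 6, 11, 8, 7, 12, 3, 2, 4, 5, 10]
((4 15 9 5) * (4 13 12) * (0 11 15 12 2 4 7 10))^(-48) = (0 4 9 10 2 15 7 13 11 12 5) = [4, 1, 15, 3, 9, 0, 6, 13, 8, 10, 2, 12, 5, 11, 14, 7]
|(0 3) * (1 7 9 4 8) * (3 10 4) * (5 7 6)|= |(0 10 4 8 1 6 5 7 9 3)|= 10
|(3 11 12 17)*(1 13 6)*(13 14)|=|(1 14 13 6)(3 11 12 17)|=4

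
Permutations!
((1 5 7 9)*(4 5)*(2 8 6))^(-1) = (1 9 7 5 4)(2 6 8) = [0, 9, 6, 3, 1, 4, 8, 5, 2, 7]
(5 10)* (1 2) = [0, 2, 1, 3, 4, 10, 6, 7, 8, 9, 5] = (1 2)(5 10)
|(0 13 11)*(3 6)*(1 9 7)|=|(0 13 11)(1 9 7)(3 6)|=6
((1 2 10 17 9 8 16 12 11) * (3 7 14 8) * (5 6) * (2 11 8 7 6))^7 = [0, 11, 2, 3, 4, 5, 6, 14, 16, 9, 10, 1, 8, 13, 7, 15, 12, 17] = (17)(1 11)(7 14)(8 16 12)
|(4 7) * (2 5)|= |(2 5)(4 7)|= 2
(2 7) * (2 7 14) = (2 14) = [0, 1, 14, 3, 4, 5, 6, 7, 8, 9, 10, 11, 12, 13, 2]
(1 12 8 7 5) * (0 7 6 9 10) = (0 7 5 1 12 8 6 9 10) = [7, 12, 2, 3, 4, 1, 9, 5, 6, 10, 0, 11, 8]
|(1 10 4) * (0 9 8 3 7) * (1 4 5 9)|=|(0 1 10 5 9 8 3 7)|=8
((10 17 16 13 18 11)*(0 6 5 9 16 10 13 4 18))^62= (0 13 11 18 4 16 9 5 6)= [13, 1, 2, 3, 16, 6, 0, 7, 8, 5, 10, 18, 12, 11, 14, 15, 9, 17, 4]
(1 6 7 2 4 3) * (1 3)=[0, 6, 4, 3, 1, 5, 7, 2]=(1 6 7 2 4)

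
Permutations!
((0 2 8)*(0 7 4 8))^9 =(8)(0 2) =[2, 1, 0, 3, 4, 5, 6, 7, 8]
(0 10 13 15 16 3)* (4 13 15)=[10, 1, 2, 0, 13, 5, 6, 7, 8, 9, 15, 11, 12, 4, 14, 16, 3]=(0 10 15 16 3)(4 13)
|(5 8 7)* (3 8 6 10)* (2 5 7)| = |(2 5 6 10 3 8)| = 6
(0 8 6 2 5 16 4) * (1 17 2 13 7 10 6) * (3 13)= (0 8 1 17 2 5 16 4)(3 13 7 10 6)= [8, 17, 5, 13, 0, 16, 3, 10, 1, 9, 6, 11, 12, 7, 14, 15, 4, 2]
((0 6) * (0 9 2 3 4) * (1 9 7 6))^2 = [9, 2, 4, 0, 1, 5, 6, 7, 8, 3] = (0 9 3)(1 2 4)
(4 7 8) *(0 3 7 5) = (0 3 7 8 4 5) = [3, 1, 2, 7, 5, 0, 6, 8, 4]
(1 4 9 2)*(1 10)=(1 4 9 2 10)=[0, 4, 10, 3, 9, 5, 6, 7, 8, 2, 1]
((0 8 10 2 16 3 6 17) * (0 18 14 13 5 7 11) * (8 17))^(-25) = (0 11 7 5 13 14 18 17)(2 10 8 6 3 16) = [11, 1, 10, 16, 4, 13, 3, 5, 6, 9, 8, 7, 12, 14, 18, 15, 2, 0, 17]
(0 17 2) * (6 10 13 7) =(0 17 2)(6 10 13 7) =[17, 1, 0, 3, 4, 5, 10, 6, 8, 9, 13, 11, 12, 7, 14, 15, 16, 2]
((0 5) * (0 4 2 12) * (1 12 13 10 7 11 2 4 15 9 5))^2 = [12, 0, 10, 3, 4, 9, 6, 2, 8, 15, 11, 13, 1, 7, 14, 5] = (0 12 1)(2 10 11 13 7)(5 9 15)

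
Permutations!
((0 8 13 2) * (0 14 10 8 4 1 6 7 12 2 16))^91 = (0 14 1 8 7 16 2 4 10 6 13 12) = [14, 8, 4, 3, 10, 5, 13, 16, 7, 9, 6, 11, 0, 12, 1, 15, 2]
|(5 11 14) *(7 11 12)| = |(5 12 7 11 14)| = 5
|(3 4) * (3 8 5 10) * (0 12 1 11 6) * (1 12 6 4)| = 14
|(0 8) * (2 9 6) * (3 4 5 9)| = 6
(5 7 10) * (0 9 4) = (0 9 4)(5 7 10) = [9, 1, 2, 3, 0, 7, 6, 10, 8, 4, 5]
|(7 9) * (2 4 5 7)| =5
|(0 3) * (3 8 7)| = 4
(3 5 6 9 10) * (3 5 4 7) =(3 4 7)(5 6 9 10) =[0, 1, 2, 4, 7, 6, 9, 3, 8, 10, 5]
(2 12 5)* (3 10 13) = (2 12 5)(3 10 13) = [0, 1, 12, 10, 4, 2, 6, 7, 8, 9, 13, 11, 5, 3]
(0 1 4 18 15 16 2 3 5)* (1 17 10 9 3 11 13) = (0 17 10 9 3 5)(1 4 18 15 16 2 11 13) = [17, 4, 11, 5, 18, 0, 6, 7, 8, 3, 9, 13, 12, 1, 14, 16, 2, 10, 15]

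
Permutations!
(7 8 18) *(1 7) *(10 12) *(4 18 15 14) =(1 7 8 15 14 4 18)(10 12) =[0, 7, 2, 3, 18, 5, 6, 8, 15, 9, 12, 11, 10, 13, 4, 14, 16, 17, 1]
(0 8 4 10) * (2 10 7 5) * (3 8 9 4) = [9, 1, 10, 8, 7, 2, 6, 5, 3, 4, 0] = (0 9 4 7 5 2 10)(3 8)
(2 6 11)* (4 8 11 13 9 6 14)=(2 14 4 8 11)(6 13 9)=[0, 1, 14, 3, 8, 5, 13, 7, 11, 6, 10, 2, 12, 9, 4]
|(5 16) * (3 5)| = 3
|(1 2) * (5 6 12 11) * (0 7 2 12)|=8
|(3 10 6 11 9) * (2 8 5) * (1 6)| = 6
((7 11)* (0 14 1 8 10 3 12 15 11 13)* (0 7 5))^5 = (0 3)(1 15)(5 10)(7 13)(8 11)(12 14) = [3, 15, 2, 0, 4, 10, 6, 13, 11, 9, 5, 8, 14, 7, 12, 1]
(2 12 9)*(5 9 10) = (2 12 10 5 9) = [0, 1, 12, 3, 4, 9, 6, 7, 8, 2, 5, 11, 10]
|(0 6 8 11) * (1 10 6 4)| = |(0 4 1 10 6 8 11)| = 7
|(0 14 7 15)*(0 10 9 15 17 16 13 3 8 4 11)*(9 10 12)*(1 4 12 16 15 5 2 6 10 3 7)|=40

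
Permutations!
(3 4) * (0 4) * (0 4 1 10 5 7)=(0 1 10 5 7)(3 4)=[1, 10, 2, 4, 3, 7, 6, 0, 8, 9, 5]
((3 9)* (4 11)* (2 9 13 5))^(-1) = (2 5 13 3 9)(4 11) = [0, 1, 5, 9, 11, 13, 6, 7, 8, 2, 10, 4, 12, 3]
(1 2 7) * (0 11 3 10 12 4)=[11, 2, 7, 10, 0, 5, 6, 1, 8, 9, 12, 3, 4]=(0 11 3 10 12 4)(1 2 7)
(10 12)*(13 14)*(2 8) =[0, 1, 8, 3, 4, 5, 6, 7, 2, 9, 12, 11, 10, 14, 13] =(2 8)(10 12)(13 14)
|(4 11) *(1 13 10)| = 6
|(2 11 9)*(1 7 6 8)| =12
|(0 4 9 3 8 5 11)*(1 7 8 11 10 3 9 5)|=|(0 4 5 10 3 11)(1 7 8)|=6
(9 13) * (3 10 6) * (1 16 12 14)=[0, 16, 2, 10, 4, 5, 3, 7, 8, 13, 6, 11, 14, 9, 1, 15, 12]=(1 16 12 14)(3 10 6)(9 13)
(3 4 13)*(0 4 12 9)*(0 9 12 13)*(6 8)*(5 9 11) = (0 4)(3 13)(5 9 11)(6 8) = [4, 1, 2, 13, 0, 9, 8, 7, 6, 11, 10, 5, 12, 3]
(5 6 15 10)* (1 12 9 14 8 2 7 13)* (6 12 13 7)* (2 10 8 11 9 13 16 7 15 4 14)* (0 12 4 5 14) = [12, 16, 6, 3, 0, 4, 5, 15, 10, 2, 14, 9, 13, 1, 11, 8, 7] = (0 12 13 1 16 7 15 8 10 14 11 9 2 6 5 4)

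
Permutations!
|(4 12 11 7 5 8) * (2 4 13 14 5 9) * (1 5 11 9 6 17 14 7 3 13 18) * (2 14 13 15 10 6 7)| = |(1 5 8 18)(2 4 12 9 14 11 3 15 10 6 17 13)| = 12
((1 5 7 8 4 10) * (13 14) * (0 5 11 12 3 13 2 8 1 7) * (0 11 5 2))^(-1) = (0 14 13 3 12 11 5 1 7 10 4 8 2) = [14, 7, 0, 12, 8, 1, 6, 10, 2, 9, 4, 5, 11, 3, 13]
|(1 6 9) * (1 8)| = 4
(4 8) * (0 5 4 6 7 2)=(0 5 4 8 6 7 2)=[5, 1, 0, 3, 8, 4, 7, 2, 6]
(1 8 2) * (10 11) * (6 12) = (1 8 2)(6 12)(10 11) = [0, 8, 1, 3, 4, 5, 12, 7, 2, 9, 11, 10, 6]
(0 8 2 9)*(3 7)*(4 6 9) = (0 8 2 4 6 9)(3 7) = [8, 1, 4, 7, 6, 5, 9, 3, 2, 0]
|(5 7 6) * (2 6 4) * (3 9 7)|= |(2 6 5 3 9 7 4)|= 7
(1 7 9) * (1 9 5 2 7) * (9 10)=(2 7 5)(9 10)=[0, 1, 7, 3, 4, 2, 6, 5, 8, 10, 9]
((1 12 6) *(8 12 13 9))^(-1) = (1 6 12 8 9 13) = [0, 6, 2, 3, 4, 5, 12, 7, 9, 13, 10, 11, 8, 1]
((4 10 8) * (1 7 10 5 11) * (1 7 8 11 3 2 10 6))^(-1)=(1 6 7 11 10 2 3 5 4 8)=[0, 6, 3, 5, 8, 4, 7, 11, 1, 9, 2, 10]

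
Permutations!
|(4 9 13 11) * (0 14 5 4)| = 7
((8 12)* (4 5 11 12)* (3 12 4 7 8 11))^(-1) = [0, 1, 2, 5, 11, 4, 6, 8, 7, 9, 10, 12, 3] = (3 5 4 11 12)(7 8)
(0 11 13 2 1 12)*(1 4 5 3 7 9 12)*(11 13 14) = [13, 1, 4, 7, 5, 3, 6, 9, 8, 12, 10, 14, 0, 2, 11] = (0 13 2 4 5 3 7 9 12)(11 14)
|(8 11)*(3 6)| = 2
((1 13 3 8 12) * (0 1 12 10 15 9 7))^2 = (0 13 8 15 7 1 3 10 9) = [13, 3, 2, 10, 4, 5, 6, 1, 15, 0, 9, 11, 12, 8, 14, 7]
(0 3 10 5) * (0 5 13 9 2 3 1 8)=[1, 8, 3, 10, 4, 5, 6, 7, 0, 2, 13, 11, 12, 9]=(0 1 8)(2 3 10 13 9)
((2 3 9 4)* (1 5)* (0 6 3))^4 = [4, 1, 9, 0, 3, 5, 2, 7, 8, 6] = (0 4 3)(2 9 6)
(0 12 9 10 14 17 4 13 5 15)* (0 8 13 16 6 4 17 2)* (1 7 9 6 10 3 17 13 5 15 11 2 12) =[1, 7, 0, 17, 16, 11, 4, 9, 5, 3, 14, 2, 6, 15, 12, 8, 10, 13] =(0 1 7 9 3 17 13 15 8 5 11 2)(4 16 10 14 12 6)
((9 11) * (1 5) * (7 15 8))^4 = (7 15 8) = [0, 1, 2, 3, 4, 5, 6, 15, 7, 9, 10, 11, 12, 13, 14, 8]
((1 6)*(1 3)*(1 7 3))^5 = (1 6)(3 7) = [0, 6, 2, 7, 4, 5, 1, 3]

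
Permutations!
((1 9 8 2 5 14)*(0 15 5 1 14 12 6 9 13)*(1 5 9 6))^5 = [5, 8, 0, 3, 4, 15, 6, 7, 13, 1, 10, 11, 9, 2, 14, 12] = (0 5 15 12 9 1 8 13 2)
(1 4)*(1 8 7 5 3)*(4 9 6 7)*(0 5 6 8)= (0 5 3 1 9 8 4)(6 7)= [5, 9, 2, 1, 0, 3, 7, 6, 4, 8]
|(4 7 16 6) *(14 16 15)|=|(4 7 15 14 16 6)|=6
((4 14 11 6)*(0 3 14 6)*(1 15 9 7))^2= [14, 9, 2, 11, 4, 5, 6, 15, 8, 1, 10, 3, 12, 13, 0, 7]= (0 14)(1 9)(3 11)(7 15)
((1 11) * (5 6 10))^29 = (1 11)(5 10 6) = [0, 11, 2, 3, 4, 10, 5, 7, 8, 9, 6, 1]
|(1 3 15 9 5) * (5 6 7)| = |(1 3 15 9 6 7 5)| = 7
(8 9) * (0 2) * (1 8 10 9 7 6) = [2, 8, 0, 3, 4, 5, 1, 6, 7, 10, 9] = (0 2)(1 8 7 6)(9 10)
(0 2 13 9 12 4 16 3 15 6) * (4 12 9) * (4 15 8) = (0 2 13 15 6)(3 8 4 16) = [2, 1, 13, 8, 16, 5, 0, 7, 4, 9, 10, 11, 12, 15, 14, 6, 3]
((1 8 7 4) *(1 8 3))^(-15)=[0, 3, 2, 1, 4, 5, 6, 7, 8]=(8)(1 3)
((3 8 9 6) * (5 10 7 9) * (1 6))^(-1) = (1 9 7 10 5 8 3 6) = [0, 9, 2, 6, 4, 8, 1, 10, 3, 7, 5]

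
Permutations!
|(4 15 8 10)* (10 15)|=|(4 10)(8 15)|=2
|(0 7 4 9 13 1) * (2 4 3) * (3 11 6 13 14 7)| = |(0 3 2 4 9 14 7 11 6 13 1)| = 11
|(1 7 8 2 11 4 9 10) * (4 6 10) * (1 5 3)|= |(1 7 8 2 11 6 10 5 3)(4 9)|= 18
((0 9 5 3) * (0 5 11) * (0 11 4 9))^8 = (11) = [0, 1, 2, 3, 4, 5, 6, 7, 8, 9, 10, 11]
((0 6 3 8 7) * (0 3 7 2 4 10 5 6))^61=(2 7 10 8 6 4 3 5)=[0, 1, 7, 5, 3, 2, 4, 10, 6, 9, 8]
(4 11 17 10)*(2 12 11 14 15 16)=(2 12 11 17 10 4 14 15 16)=[0, 1, 12, 3, 14, 5, 6, 7, 8, 9, 4, 17, 11, 13, 15, 16, 2, 10]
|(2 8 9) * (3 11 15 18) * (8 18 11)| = |(2 18 3 8 9)(11 15)| = 10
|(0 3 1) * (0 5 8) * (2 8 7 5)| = |(0 3 1 2 8)(5 7)| = 10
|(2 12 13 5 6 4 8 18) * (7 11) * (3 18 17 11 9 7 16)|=|(2 12 13 5 6 4 8 17 11 16 3 18)(7 9)|=12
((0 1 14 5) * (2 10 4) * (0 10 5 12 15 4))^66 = [12, 15, 0, 3, 10, 1, 6, 7, 8, 9, 14, 11, 2, 13, 4, 5] = (0 12 2)(1 15 5)(4 10 14)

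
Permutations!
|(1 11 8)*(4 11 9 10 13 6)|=8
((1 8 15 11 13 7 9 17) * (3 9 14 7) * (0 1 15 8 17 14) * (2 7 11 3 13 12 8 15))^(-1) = (0 7 2 17 1)(3 15 8 12 11 14 9) = [7, 0, 17, 15, 4, 5, 6, 2, 12, 3, 10, 14, 11, 13, 9, 8, 16, 1]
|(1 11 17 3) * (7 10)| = 4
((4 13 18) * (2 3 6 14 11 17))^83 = (2 17 11 14 6 3)(4 18 13) = [0, 1, 17, 2, 18, 5, 3, 7, 8, 9, 10, 14, 12, 4, 6, 15, 16, 11, 13]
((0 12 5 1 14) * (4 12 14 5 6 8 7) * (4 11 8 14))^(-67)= (0 6 4 14 12)(1 5)(7 8 11)= [6, 5, 2, 3, 14, 1, 4, 8, 11, 9, 10, 7, 0, 13, 12]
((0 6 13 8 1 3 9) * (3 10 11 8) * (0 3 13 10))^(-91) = (13)(0 1 8 11 10 6)(3 9) = [1, 8, 2, 9, 4, 5, 0, 7, 11, 3, 6, 10, 12, 13]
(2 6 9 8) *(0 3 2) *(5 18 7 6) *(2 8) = (0 3 8)(2 5 18 7 6 9) = [3, 1, 5, 8, 4, 18, 9, 6, 0, 2, 10, 11, 12, 13, 14, 15, 16, 17, 7]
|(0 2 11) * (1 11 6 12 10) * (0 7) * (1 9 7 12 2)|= |(0 1 11 12 10 9 7)(2 6)|= 14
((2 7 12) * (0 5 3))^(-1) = [3, 1, 12, 5, 4, 0, 6, 2, 8, 9, 10, 11, 7] = (0 3 5)(2 12 7)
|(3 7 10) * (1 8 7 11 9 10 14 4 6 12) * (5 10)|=|(1 8 7 14 4 6 12)(3 11 9 5 10)|=35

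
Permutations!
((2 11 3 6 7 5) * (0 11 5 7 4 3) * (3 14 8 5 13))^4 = (2 4)(3 8)(5 6)(13 14) = [0, 1, 4, 8, 2, 6, 5, 7, 3, 9, 10, 11, 12, 14, 13]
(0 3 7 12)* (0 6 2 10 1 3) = (1 3 7 12 6 2 10) = [0, 3, 10, 7, 4, 5, 2, 12, 8, 9, 1, 11, 6]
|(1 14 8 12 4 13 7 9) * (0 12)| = |(0 12 4 13 7 9 1 14 8)| = 9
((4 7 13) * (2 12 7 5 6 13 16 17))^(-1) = [0, 1, 17, 3, 13, 4, 5, 12, 8, 9, 10, 11, 2, 6, 14, 15, 7, 16] = (2 17 16 7 12)(4 13 6 5)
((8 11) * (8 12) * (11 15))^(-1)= [0, 1, 2, 3, 4, 5, 6, 7, 12, 9, 10, 15, 11, 13, 14, 8]= (8 12 11 15)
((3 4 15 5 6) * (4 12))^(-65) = (3 12 4 15 5 6) = [0, 1, 2, 12, 15, 6, 3, 7, 8, 9, 10, 11, 4, 13, 14, 5]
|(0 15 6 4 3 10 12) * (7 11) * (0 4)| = |(0 15 6)(3 10 12 4)(7 11)| = 12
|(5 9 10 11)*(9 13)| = 5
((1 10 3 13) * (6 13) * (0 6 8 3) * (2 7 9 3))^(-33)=(0 13 10 6 1)(2 9 8 7 3)=[13, 0, 9, 2, 4, 5, 1, 3, 7, 8, 6, 11, 12, 10]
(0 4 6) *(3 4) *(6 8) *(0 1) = [3, 0, 2, 4, 8, 5, 1, 7, 6] = (0 3 4 8 6 1)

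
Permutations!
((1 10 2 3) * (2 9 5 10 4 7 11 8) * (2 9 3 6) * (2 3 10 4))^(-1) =(1 3 6 2)(4 5 9 8 11 7) =[0, 3, 1, 6, 5, 9, 2, 4, 11, 8, 10, 7]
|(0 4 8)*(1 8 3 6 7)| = |(0 4 3 6 7 1 8)| = 7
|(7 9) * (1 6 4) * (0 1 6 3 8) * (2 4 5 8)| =|(0 1 3 2 4 6 5 8)(7 9)| =8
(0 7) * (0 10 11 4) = (0 7 10 11 4) = [7, 1, 2, 3, 0, 5, 6, 10, 8, 9, 11, 4]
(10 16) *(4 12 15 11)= [0, 1, 2, 3, 12, 5, 6, 7, 8, 9, 16, 4, 15, 13, 14, 11, 10]= (4 12 15 11)(10 16)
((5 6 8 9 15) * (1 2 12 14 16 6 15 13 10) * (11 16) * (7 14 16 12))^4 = (1 11 8)(2 12 9)(6 10 14)(7 16 13) = [0, 11, 12, 3, 4, 5, 10, 16, 1, 2, 14, 8, 9, 7, 6, 15, 13]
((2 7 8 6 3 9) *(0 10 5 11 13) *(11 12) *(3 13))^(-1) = (0 13 6 8 7 2 9 3 11 12 5 10) = [13, 1, 9, 11, 4, 10, 8, 2, 7, 3, 0, 12, 5, 6]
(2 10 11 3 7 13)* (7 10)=(2 7 13)(3 10 11)=[0, 1, 7, 10, 4, 5, 6, 13, 8, 9, 11, 3, 12, 2]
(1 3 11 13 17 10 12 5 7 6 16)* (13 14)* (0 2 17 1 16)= (0 2 17 10 12 5 7 6)(1 3 11 14 13)= [2, 3, 17, 11, 4, 7, 0, 6, 8, 9, 12, 14, 5, 1, 13, 15, 16, 10]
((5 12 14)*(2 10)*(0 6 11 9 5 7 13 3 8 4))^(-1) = (0 4 8 3 13 7 14 12 5 9 11 6)(2 10) = [4, 1, 10, 13, 8, 9, 0, 14, 3, 11, 2, 6, 5, 7, 12]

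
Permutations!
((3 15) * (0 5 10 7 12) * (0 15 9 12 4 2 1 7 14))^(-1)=(0 14 10 5)(1 2 4 7)(3 15 12 9)=[14, 2, 4, 15, 7, 0, 6, 1, 8, 3, 5, 11, 9, 13, 10, 12]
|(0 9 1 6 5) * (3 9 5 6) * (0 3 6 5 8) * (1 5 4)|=6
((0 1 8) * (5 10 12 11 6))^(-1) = (0 8 1)(5 6 11 12 10) = [8, 0, 2, 3, 4, 6, 11, 7, 1, 9, 5, 12, 10]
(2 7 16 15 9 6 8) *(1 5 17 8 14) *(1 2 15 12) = (1 5 17 8 15 9 6 14 2 7 16 12) = [0, 5, 7, 3, 4, 17, 14, 16, 15, 6, 10, 11, 1, 13, 2, 9, 12, 8]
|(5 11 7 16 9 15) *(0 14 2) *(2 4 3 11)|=|(0 14 4 3 11 7 16 9 15 5 2)|=11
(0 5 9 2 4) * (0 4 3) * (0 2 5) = (2 3)(5 9) = [0, 1, 3, 2, 4, 9, 6, 7, 8, 5]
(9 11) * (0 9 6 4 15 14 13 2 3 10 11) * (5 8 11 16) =(0 9)(2 3 10 16 5 8 11 6 4 15 14 13) =[9, 1, 3, 10, 15, 8, 4, 7, 11, 0, 16, 6, 12, 2, 13, 14, 5]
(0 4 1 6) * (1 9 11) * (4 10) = (0 10 4 9 11 1 6) = [10, 6, 2, 3, 9, 5, 0, 7, 8, 11, 4, 1]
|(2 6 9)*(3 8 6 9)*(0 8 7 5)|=|(0 8 6 3 7 5)(2 9)|=6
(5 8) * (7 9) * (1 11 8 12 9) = [0, 11, 2, 3, 4, 12, 6, 1, 5, 7, 10, 8, 9] = (1 11 8 5 12 9 7)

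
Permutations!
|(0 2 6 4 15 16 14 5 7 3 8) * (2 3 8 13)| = |(0 3 13 2 6 4 15 16 14 5 7 8)| = 12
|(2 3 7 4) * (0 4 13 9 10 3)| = 15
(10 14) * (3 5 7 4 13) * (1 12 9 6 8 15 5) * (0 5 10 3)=(0 5 7 4 13)(1 12 9 6 8 15 10 14 3)=[5, 12, 2, 1, 13, 7, 8, 4, 15, 6, 14, 11, 9, 0, 3, 10]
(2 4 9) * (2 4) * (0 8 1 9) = (0 8 1 9 4) = [8, 9, 2, 3, 0, 5, 6, 7, 1, 4]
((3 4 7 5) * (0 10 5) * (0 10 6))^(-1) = (0 6)(3 5 10 7 4) = [6, 1, 2, 5, 3, 10, 0, 4, 8, 9, 7]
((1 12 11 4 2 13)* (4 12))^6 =(1 2)(4 13) =[0, 2, 1, 3, 13, 5, 6, 7, 8, 9, 10, 11, 12, 4]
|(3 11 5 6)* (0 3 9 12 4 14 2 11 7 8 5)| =|(0 3 7 8 5 6 9 12 4 14 2 11)| =12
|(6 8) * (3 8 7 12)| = 5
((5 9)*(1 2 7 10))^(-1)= (1 10 7 2)(5 9)= [0, 10, 1, 3, 4, 9, 6, 2, 8, 5, 7]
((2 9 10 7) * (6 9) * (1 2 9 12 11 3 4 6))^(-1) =(1 2)(3 11 12 6 4)(7 10 9) =[0, 2, 1, 11, 3, 5, 4, 10, 8, 7, 9, 12, 6]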